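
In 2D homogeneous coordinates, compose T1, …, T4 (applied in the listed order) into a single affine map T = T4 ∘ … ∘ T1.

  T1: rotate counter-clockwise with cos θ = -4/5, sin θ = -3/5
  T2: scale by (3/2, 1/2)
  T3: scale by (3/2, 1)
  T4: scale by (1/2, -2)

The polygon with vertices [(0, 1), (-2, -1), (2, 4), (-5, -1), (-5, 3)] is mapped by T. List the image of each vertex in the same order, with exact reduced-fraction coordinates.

T1 rotate counter-clockwise with cos θ = -4/5, sin θ = -3/5: (0, 1) → (3/5, -4/5); (-2, -1) → (1, 2); (2, 4) → (4/5, -22/5); (-5, -1) → (17/5, 19/5); (-5, 3) → (29/5, 3/5)
T2 scale by (3/2, 1/2): (3/5, -4/5) → (9/10, -2/5); (1, 2) → (3/2, 1); (4/5, -22/5) → (6/5, -11/5); (17/5, 19/5) → (51/10, 19/10); (29/5, 3/5) → (87/10, 3/10)
T3 scale by (3/2, 1): (9/10, -2/5) → (27/20, -2/5); (3/2, 1) → (9/4, 1); (6/5, -11/5) → (9/5, -11/5); (51/10, 19/10) → (153/20, 19/10); (87/10, 3/10) → (261/20, 3/10)
T4 scale by (1/2, -2): (27/20, -2/5) → (27/40, 4/5); (9/4, 1) → (9/8, -2); (9/5, -11/5) → (9/10, 22/5); (153/20, 19/10) → (153/40, -19/5); (261/20, 3/10) → (261/40, -3/5)

image vertices: (27/40, 4/5), (9/8, -2), (9/10, 22/5), (153/40, -19/5), (261/40, -3/5)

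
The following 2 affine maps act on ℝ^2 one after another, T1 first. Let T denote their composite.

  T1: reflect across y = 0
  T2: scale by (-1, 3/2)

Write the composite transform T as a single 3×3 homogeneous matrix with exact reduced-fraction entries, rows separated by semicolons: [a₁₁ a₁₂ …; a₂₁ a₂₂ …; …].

T = [-1 0 0; 0 -3/2 0; 0 0 1]

T1 = [1 0 0; 0 -1 0; 0 0 1]
T2·T1 = [-1 0 0; 0 -3/2 0; 0 0 1]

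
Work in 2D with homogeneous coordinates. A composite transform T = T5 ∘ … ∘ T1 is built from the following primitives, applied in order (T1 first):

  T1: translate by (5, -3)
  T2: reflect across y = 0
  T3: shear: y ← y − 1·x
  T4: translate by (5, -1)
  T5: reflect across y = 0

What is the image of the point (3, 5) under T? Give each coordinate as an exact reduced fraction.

T(p) = (13, 11)

T1 translate by (5, -3): (3, 5) → (8, 2)
T2 reflect across y = 0: (8, 2) → (8, -2)
T3 shear: y ← y − 1·x: (8, -2) → (8, -10)
T4 translate by (5, -1): (8, -10) → (13, -11)
T5 reflect across y = 0: (13, -11) → (13, 11)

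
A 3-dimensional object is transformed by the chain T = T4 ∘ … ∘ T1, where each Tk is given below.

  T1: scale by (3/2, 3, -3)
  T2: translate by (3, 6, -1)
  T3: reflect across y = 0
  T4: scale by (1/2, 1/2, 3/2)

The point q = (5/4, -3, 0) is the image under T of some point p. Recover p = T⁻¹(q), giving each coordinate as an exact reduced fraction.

T1 = [3/2 0 0 0; 0 3 0 0; 0 0 -3 0; 0 0 0 1]
T2·T1 = [3/2 0 0 3; 0 3 0 6; 0 0 -3 -1; 0 0 0 1]
T3·…·T1 = [3/2 0 0 3; 0 -3 0 -6; 0 0 -3 -1; 0 0 0 1]
T4·…·T1 = [3/4 0 0 3/2; 0 -3/2 0 -3; 0 0 -9/2 -3/2; 0 0 0 1]
det M = 81/16; M⁻¹ = [4/3 0 0 -2; 0 -2/3 0 -2; 0 0 -2/9 -1/3; 0 0 0 1]
M⁻¹ · (5/4, -3, 0)ᵀ = (-1/3, 0, -1/3)ᵀ

p = (-1/3, 0, -1/3)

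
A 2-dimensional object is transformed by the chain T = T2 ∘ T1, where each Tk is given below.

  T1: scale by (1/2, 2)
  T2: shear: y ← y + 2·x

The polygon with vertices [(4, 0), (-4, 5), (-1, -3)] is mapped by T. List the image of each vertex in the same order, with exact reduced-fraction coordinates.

image vertices: (2, 4), (-2, 6), (-1/2, -7)

T1 scale by (1/2, 2): (4, 0) → (2, 0); (-4, 5) → (-2, 10); (-1, -3) → (-1/2, -6)
T2 shear: y ← y + 2·x: (2, 0) → (2, 4); (-2, 10) → (-2, 6); (-1/2, -6) → (-1/2, -7)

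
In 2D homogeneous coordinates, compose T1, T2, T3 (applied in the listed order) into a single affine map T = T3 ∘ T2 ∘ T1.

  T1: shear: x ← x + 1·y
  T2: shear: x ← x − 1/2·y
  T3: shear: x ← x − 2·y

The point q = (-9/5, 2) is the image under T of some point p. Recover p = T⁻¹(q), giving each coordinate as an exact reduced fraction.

p = (6/5, 2)

T1 = [1 1 0; 0 1 0; 0 0 1]
T2·T1 = [1 1/2 0; 0 1 0; 0 0 1]
T3·…·T1 = [1 -3/2 0; 0 1 0; 0 0 1]
det M = 1; M⁻¹ = [1 3/2 0; 0 1 0; 0 0 1]
M⁻¹ · (-9/5, 2)ᵀ = (6/5, 2)ᵀ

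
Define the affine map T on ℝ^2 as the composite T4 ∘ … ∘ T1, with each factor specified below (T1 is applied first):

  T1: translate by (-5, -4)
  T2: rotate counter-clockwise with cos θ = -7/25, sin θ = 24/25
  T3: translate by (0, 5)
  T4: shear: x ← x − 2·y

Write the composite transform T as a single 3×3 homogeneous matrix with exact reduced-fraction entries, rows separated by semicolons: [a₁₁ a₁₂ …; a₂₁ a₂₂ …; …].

T = [-11/5 -2/5 13/5; 24/25 -7/25 33/25; 0 0 1]

T1 = [1 0 -5; 0 1 -4; 0 0 1]
T2·T1 = [-7/25 -24/25 131/25; 24/25 -7/25 -92/25; 0 0 1]
T3·…·T1 = [-7/25 -24/25 131/25; 24/25 -7/25 33/25; 0 0 1]
T4·…·T1 = [-11/5 -2/5 13/5; 24/25 -7/25 33/25; 0 0 1]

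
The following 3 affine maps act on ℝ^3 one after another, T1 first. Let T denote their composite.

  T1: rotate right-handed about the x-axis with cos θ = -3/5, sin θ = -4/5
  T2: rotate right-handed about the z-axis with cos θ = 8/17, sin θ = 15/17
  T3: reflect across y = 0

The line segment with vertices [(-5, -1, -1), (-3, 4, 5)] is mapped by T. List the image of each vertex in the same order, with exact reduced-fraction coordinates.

image vertices: (-37/17, 383/85, 7/5), (-48/17, 161/85, -31/5)

T1 rotate right-handed about the x-axis with cos θ = -3/5, sin θ = -4/5: (-5, -1, -1) → (-5, -1/5, 7/5); (-3, 4, 5) → (-3, 8/5, -31/5)
T2 rotate right-handed about the z-axis with cos θ = 8/17, sin θ = 15/17: (-5, -1/5, 7/5) → (-37/17, -383/85, 7/5); (-3, 8/5, -31/5) → (-48/17, -161/85, -31/5)
T3 reflect across y = 0: (-37/17, -383/85, 7/5) → (-37/17, 383/85, 7/5); (-48/17, -161/85, -31/5) → (-48/17, 161/85, -31/5)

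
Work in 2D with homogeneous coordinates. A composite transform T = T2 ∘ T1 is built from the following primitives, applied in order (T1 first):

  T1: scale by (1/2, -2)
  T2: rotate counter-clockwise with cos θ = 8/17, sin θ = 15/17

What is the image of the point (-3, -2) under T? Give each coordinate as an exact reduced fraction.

T1 scale by (1/2, -2): (-3, -2) → (-3/2, 4)
T2 rotate counter-clockwise with cos θ = 8/17, sin θ = 15/17: (-3/2, 4) → (-72/17, 19/34)

T(p) = (-72/17, 19/34)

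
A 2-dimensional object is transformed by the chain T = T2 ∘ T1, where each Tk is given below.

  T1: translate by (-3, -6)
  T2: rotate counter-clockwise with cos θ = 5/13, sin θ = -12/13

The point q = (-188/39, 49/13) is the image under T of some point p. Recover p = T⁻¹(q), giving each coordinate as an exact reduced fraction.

T1 = [1 0 -3; 0 1 -6; 0 0 1]
T2·T1 = [5/13 12/13 -87/13; -12/13 5/13 6/13; 0 0 1]
det M = 1; M⁻¹ = [5/13 -12/13 3; 12/13 5/13 6; 0 0 1]
M⁻¹ · (-188/39, 49/13)ᵀ = (-7/3, 3)ᵀ

p = (-7/3, 3)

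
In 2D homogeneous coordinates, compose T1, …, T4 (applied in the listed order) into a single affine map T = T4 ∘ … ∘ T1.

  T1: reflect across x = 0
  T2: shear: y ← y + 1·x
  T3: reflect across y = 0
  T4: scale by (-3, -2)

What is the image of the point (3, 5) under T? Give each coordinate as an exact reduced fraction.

T(p) = (9, 4)

T1 reflect across x = 0: (3, 5) → (-3, 5)
T2 shear: y ← y + 1·x: (-3, 5) → (-3, 2)
T3 reflect across y = 0: (-3, 2) → (-3, -2)
T4 scale by (-3, -2): (-3, -2) → (9, 4)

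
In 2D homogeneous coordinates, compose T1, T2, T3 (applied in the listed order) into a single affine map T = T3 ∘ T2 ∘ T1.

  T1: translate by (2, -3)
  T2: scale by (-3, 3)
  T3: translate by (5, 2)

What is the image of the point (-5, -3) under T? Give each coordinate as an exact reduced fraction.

T(p) = (14, -16)

T1 translate by (2, -3): (-5, -3) → (-3, -6)
T2 scale by (-3, 3): (-3, -6) → (9, -18)
T3 translate by (5, 2): (9, -18) → (14, -16)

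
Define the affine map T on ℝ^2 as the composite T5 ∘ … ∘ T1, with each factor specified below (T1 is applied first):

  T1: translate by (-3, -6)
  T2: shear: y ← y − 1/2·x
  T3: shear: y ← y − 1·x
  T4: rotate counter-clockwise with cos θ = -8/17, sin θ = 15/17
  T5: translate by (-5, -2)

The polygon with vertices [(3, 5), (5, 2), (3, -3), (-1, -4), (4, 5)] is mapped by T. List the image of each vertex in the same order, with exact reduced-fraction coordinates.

T1 translate by (-3, -6): (3, 5) → (0, -1); (5, 2) → (2, -4); (3, -3) → (0, -9); (-1, -4) → (-4, -10); (4, 5) → (1, -1)
T2 shear: y ← y − 1/2·x: (0, -1) → (0, -1); (2, -4) → (2, -5); (0, -9) → (0, -9); (-4, -10) → (-4, -8); (1, -1) → (1, -3/2)
T3 shear: y ← y − 1·x: (0, -1) → (0, -1); (2, -5) → (2, -7); (0, -9) → (0, -9); (-4, -8) → (-4, -4); (1, -3/2) → (1, -5/2)
T4 rotate counter-clockwise with cos θ = -8/17, sin θ = 15/17: (0, -1) → (15/17, 8/17); (2, -7) → (89/17, 86/17); (0, -9) → (135/17, 72/17); (-4, -4) → (92/17, -28/17); (1, -5/2) → (59/34, 35/17)
T5 translate by (-5, -2): (15/17, 8/17) → (-70/17, -26/17); (89/17, 86/17) → (4/17, 52/17); (135/17, 72/17) → (50/17, 38/17); (92/17, -28/17) → (7/17, -62/17); (59/34, 35/17) → (-111/34, 1/17)

image vertices: (-70/17, -26/17), (4/17, 52/17), (50/17, 38/17), (7/17, -62/17), (-111/34, 1/17)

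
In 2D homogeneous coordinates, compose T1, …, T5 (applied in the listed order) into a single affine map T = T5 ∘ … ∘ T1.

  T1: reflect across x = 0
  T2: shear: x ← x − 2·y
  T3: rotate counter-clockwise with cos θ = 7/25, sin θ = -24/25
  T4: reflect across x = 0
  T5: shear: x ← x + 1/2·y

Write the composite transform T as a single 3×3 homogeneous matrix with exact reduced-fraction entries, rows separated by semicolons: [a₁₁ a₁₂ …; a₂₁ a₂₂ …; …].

T = [19/25 7/10 0; 24/25 11/5 0; 0 0 1]

T1 = [-1 0 0; 0 1 0; 0 0 1]
T2·T1 = [-1 -2 0; 0 1 0; 0 0 1]
T3·…·T1 = [-7/25 2/5 0; 24/25 11/5 0; 0 0 1]
T4·…·T1 = [7/25 -2/5 0; 24/25 11/5 0; 0 0 1]
T5·…·T1 = [19/25 7/10 0; 24/25 11/5 0; 0 0 1]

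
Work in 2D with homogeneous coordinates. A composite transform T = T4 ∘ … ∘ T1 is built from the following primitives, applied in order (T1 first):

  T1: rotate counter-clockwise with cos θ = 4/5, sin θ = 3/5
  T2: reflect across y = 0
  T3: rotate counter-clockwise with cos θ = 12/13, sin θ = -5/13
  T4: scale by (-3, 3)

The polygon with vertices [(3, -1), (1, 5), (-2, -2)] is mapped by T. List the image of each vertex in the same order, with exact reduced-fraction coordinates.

T1 rotate counter-clockwise with cos θ = 4/5, sin θ = 3/5: (3, -1) → (3, 1); (1, 5) → (-11/5, 23/5); (-2, -2) → (-2/5, -14/5)
T2 reflect across y = 0: (3, 1) → (3, -1); (-11/5, 23/5) → (-11/5, -23/5); (-2/5, -14/5) → (-2/5, 14/5)
T3 rotate counter-clockwise with cos θ = 12/13, sin θ = -5/13: (3, -1) → (31/13, -27/13); (-11/5, -23/5) → (-19/5, -17/5); (-2/5, 14/5) → (46/65, 178/65)
T4 scale by (-3, 3): (31/13, -27/13) → (-93/13, -81/13); (-19/5, -17/5) → (57/5, -51/5); (46/65, 178/65) → (-138/65, 534/65)

image vertices: (-93/13, -81/13), (57/5, -51/5), (-138/65, 534/65)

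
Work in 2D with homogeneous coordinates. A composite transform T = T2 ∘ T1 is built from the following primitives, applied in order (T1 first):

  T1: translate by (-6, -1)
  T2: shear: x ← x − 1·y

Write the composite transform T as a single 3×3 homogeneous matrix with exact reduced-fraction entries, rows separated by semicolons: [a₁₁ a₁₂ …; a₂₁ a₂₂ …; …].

T1 = [1 0 -6; 0 1 -1; 0 0 1]
T2·T1 = [1 -1 -5; 0 1 -1; 0 0 1]

T = [1 -1 -5; 0 1 -1; 0 0 1]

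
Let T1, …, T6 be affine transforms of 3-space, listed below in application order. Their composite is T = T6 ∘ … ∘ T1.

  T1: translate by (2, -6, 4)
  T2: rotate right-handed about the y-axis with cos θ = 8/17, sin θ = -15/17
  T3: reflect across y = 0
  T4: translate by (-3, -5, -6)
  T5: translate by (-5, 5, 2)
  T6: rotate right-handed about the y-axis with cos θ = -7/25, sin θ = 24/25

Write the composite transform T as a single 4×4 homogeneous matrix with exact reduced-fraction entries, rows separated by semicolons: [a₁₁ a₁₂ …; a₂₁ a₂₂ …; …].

T1 = [1 0 0 2; 0 1 0 -6; 0 0 1 4; 0 0 0 1]
T2·T1 = [8/17 0 -15/17 -44/17; 0 1 0 -6; 15/17 0 8/17 62/17; 0 0 0 1]
T3·…·T1 = [8/17 0 -15/17 -44/17; 0 -1 0 6; 15/17 0 8/17 62/17; 0 0 0 1]
T4·…·T1 = [8/17 0 -15/17 -95/17; 0 -1 0 1; 15/17 0 8/17 -40/17; 0 0 0 1]
T5·…·T1 = [8/17 0 -15/17 -180/17; 0 -1 0 6; 15/17 0 8/17 -6/17; 0 0 0 1]
T6·…·T1 = [304/425 0 297/425 1116/425; 0 -1 0 6; -297/425 0 304/425 4362/425; 0 0 0 1]

T = [304/425 0 297/425 1116/425; 0 -1 0 6; -297/425 0 304/425 4362/425; 0 0 0 1]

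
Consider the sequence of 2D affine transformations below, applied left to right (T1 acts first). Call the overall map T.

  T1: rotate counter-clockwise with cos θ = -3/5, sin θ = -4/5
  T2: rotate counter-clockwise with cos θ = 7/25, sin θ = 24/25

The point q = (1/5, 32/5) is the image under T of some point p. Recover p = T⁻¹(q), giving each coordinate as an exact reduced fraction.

p = (-5, 4)

T1 = [-3/5 4/5 0; -4/5 -3/5 0; 0 0 1]
T2·T1 = [3/5 4/5 0; -4/5 3/5 0; 0 0 1]
det M = 1; M⁻¹ = [3/5 -4/5 0; 4/5 3/5 0; 0 0 1]
M⁻¹ · (1/5, 32/5)ᵀ = (-5, 4)ᵀ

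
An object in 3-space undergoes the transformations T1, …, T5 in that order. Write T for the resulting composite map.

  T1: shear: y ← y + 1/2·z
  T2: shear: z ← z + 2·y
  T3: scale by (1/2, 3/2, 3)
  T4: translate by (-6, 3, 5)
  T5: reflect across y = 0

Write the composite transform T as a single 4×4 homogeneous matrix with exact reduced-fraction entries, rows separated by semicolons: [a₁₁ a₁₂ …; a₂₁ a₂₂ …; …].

T1 = [1 0 0 0; 0 1 1/2 0; 0 0 1 0; 0 0 0 1]
T2·T1 = [1 0 0 0; 0 1 1/2 0; 0 2 2 0; 0 0 0 1]
T3·…·T1 = [1/2 0 0 0; 0 3/2 3/4 0; 0 6 6 0; 0 0 0 1]
T4·…·T1 = [1/2 0 0 -6; 0 3/2 3/4 3; 0 6 6 5; 0 0 0 1]
T5·…·T1 = [1/2 0 0 -6; 0 -3/2 -3/4 -3; 0 6 6 5; 0 0 0 1]

T = [1/2 0 0 -6; 0 -3/2 -3/4 -3; 0 6 6 5; 0 0 0 1]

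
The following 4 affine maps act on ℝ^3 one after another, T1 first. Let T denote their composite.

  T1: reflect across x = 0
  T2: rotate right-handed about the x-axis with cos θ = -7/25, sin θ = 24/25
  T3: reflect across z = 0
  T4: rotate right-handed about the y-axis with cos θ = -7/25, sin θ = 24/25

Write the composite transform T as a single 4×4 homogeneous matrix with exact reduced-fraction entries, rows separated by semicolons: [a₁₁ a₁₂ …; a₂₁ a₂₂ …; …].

T = [7/25 -576/625 168/625 0; 0 -7/25 -24/25 0; 24/25 168/625 -49/625 0; 0 0 0 1]

T1 = [-1 0 0 0; 0 1 0 0; 0 0 1 0; 0 0 0 1]
T2·T1 = [-1 0 0 0; 0 -7/25 -24/25 0; 0 24/25 -7/25 0; 0 0 0 1]
T3·…·T1 = [-1 0 0 0; 0 -7/25 -24/25 0; 0 -24/25 7/25 0; 0 0 0 1]
T4·…·T1 = [7/25 -576/625 168/625 0; 0 -7/25 -24/25 0; 24/25 168/625 -49/625 0; 0 0 0 1]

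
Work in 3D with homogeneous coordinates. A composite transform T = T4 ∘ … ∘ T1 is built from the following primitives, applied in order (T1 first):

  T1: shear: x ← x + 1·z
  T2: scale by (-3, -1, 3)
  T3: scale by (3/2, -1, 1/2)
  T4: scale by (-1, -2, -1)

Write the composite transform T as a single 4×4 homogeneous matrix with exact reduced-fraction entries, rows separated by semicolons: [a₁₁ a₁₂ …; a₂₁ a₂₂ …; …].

T = [9/2 0 9/2 0; 0 -2 0 0; 0 0 -3/2 0; 0 0 0 1]

T1 = [1 0 1 0; 0 1 0 0; 0 0 1 0; 0 0 0 1]
T2·T1 = [-3 0 -3 0; 0 -1 0 0; 0 0 3 0; 0 0 0 1]
T3·…·T1 = [-9/2 0 -9/2 0; 0 1 0 0; 0 0 3/2 0; 0 0 0 1]
T4·…·T1 = [9/2 0 9/2 0; 0 -2 0 0; 0 0 -3/2 0; 0 0 0 1]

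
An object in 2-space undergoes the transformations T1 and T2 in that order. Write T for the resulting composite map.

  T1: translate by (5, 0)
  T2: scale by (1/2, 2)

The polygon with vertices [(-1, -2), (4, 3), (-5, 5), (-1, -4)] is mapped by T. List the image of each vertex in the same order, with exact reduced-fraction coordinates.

image vertices: (2, -4), (9/2, 6), (0, 10), (2, -8)

T1 translate by (5, 0): (-1, -2) → (4, -2); (4, 3) → (9, 3); (-5, 5) → (0, 5); (-1, -4) → (4, -4)
T2 scale by (1/2, 2): (4, -2) → (2, -4); (9, 3) → (9/2, 6); (0, 5) → (0, 10); (4, -4) → (2, -8)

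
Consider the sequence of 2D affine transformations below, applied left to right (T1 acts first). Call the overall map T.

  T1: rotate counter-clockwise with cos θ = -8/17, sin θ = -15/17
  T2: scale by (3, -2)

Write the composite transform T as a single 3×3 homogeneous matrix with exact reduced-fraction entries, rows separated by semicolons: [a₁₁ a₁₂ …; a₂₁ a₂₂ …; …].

T = [-24/17 45/17 0; 30/17 16/17 0; 0 0 1]

T1 = [-8/17 15/17 0; -15/17 -8/17 0; 0 0 1]
T2·T1 = [-24/17 45/17 0; 30/17 16/17 0; 0 0 1]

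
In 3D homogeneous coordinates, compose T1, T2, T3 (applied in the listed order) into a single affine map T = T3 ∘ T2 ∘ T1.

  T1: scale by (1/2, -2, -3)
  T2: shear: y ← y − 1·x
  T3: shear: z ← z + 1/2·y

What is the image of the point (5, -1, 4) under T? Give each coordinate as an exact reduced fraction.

T(p) = (5/2, -1/2, -49/4)

T1 scale by (1/2, -2, -3): (5, -1, 4) → (5/2, 2, -12)
T2 shear: y ← y − 1·x: (5/2, 2, -12) → (5/2, -1/2, -12)
T3 shear: z ← z + 1/2·y: (5/2, -1/2, -12) → (5/2, -1/2, -49/4)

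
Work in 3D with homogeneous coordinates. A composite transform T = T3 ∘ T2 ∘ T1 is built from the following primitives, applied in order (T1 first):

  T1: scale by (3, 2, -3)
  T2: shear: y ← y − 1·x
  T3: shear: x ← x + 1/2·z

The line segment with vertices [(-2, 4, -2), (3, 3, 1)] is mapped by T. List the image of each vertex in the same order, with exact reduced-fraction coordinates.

T1 scale by (3, 2, -3): (-2, 4, -2) → (-6, 8, 6); (3, 3, 1) → (9, 6, -3)
T2 shear: y ← y − 1·x: (-6, 8, 6) → (-6, 14, 6); (9, 6, -3) → (9, -3, -3)
T3 shear: x ← x + 1/2·z: (-6, 14, 6) → (-3, 14, 6); (9, -3, -3) → (15/2, -3, -3)

image vertices: (-3, 14, 6), (15/2, -3, -3)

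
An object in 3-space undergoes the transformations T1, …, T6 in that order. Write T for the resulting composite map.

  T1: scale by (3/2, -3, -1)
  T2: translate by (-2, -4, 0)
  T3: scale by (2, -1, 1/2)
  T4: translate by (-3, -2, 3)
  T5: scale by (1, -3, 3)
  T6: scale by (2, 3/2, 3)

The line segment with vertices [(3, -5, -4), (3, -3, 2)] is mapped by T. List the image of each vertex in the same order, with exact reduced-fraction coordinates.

T1 scale by (3/2, -3, -1): (3, -5, -4) → (9/2, 15, 4); (3, -3, 2) → (9/2, 9, -2)
T2 translate by (-2, -4, 0): (9/2, 15, 4) → (5/2, 11, 4); (9/2, 9, -2) → (5/2, 5, -2)
T3 scale by (2, -1, 1/2): (5/2, 11, 4) → (5, -11, 2); (5/2, 5, -2) → (5, -5, -1)
T4 translate by (-3, -2, 3): (5, -11, 2) → (2, -13, 5); (5, -5, -1) → (2, -7, 2)
T5 scale by (1, -3, 3): (2, -13, 5) → (2, 39, 15); (2, -7, 2) → (2, 21, 6)
T6 scale by (2, 3/2, 3): (2, 39, 15) → (4, 117/2, 45); (2, 21, 6) → (4, 63/2, 18)

image vertices: (4, 117/2, 45), (4, 63/2, 18)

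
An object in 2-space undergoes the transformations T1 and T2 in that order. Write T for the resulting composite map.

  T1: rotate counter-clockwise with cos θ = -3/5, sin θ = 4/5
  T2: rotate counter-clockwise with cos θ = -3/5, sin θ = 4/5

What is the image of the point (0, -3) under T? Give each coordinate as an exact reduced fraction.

T1 rotate counter-clockwise with cos θ = -3/5, sin θ = 4/5: (0, -3) → (12/5, 9/5)
T2 rotate counter-clockwise with cos θ = -3/5, sin θ = 4/5: (12/5, 9/5) → (-72/25, 21/25)

T(p) = (-72/25, 21/25)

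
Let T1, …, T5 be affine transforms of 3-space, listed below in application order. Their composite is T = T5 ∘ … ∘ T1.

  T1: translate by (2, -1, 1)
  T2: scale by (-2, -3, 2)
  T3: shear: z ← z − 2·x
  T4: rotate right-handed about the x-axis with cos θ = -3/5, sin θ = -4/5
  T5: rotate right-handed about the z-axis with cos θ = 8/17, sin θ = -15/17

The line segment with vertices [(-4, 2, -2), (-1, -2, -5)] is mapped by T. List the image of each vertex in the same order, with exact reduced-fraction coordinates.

T1 translate by (2, -1, 1): (-4, 2, -2) → (-2, 1, -1); (-1, -2, -5) → (1, -3, -4)
T2 scale by (-2, -3, 2): (-2, 1, -1) → (4, -3, -2); (1, -3, -4) → (-2, 9, -8)
T3 shear: z ← z − 2·x: (4, -3, -2) → (4, -3, -10); (-2, 9, -8) → (-2, 9, -4)
T4 rotate right-handed about the x-axis with cos θ = -3/5, sin θ = -4/5: (4, -3, -10) → (4, -31/5, 42/5); (-2, 9, -4) → (-2, -43/5, -24/5)
T5 rotate right-handed about the z-axis with cos θ = 8/17, sin θ = -15/17: (4, -31/5, 42/5) → (-61/17, -548/85, 42/5); (-2, -43/5, -24/5) → (-145/17, -194/85, -24/5)

image vertices: (-61/17, -548/85, 42/5), (-145/17, -194/85, -24/5)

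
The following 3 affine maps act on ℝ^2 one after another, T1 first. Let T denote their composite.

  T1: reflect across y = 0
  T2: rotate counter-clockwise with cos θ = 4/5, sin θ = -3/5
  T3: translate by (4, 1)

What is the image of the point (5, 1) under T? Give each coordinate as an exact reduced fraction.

T(p) = (37/5, -14/5)

T1 reflect across y = 0: (5, 1) → (5, -1)
T2 rotate counter-clockwise with cos θ = 4/5, sin θ = -3/5: (5, -1) → (17/5, -19/5)
T3 translate by (4, 1): (17/5, -19/5) → (37/5, -14/5)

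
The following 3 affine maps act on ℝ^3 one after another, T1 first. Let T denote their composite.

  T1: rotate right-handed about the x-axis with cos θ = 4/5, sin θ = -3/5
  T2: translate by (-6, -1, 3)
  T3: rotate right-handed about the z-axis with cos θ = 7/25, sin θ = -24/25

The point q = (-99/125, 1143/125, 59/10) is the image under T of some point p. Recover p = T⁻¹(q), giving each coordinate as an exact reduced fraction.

T1 = [1 0 0 0; 0 4/5 3/5 0; 0 -3/5 4/5 0; 0 0 0 1]
T2·T1 = [1 0 0 -6; 0 4/5 3/5 -1; 0 -3/5 4/5 3; 0 0 0 1]
T3·…·T1 = [7/25 96/125 72/125 -66/25; -24/25 28/125 21/125 137/25; 0 -3/5 4/5 3; 0 0 0 1]
det M = 1; M⁻¹ = [7/25 -24/25 0 6; 96/125 28/125 -3/5 13/5; 72/125 21/125 4/5 -9/5; 0 0 0 1]
M⁻¹ · (-99/125, 1143/125, 59/10)ᵀ = (-3, 1/2, 4)ᵀ

p = (-3, 1/2, 4)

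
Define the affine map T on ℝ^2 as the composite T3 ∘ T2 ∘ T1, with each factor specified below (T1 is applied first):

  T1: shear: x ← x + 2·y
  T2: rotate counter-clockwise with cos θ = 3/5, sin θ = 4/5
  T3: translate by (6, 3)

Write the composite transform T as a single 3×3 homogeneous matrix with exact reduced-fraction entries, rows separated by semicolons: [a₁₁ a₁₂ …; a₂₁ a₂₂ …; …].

T1 = [1 2 0; 0 1 0; 0 0 1]
T2·T1 = [3/5 2/5 0; 4/5 11/5 0; 0 0 1]
T3·…·T1 = [3/5 2/5 6; 4/5 11/5 3; 0 0 1]

T = [3/5 2/5 6; 4/5 11/5 3; 0 0 1]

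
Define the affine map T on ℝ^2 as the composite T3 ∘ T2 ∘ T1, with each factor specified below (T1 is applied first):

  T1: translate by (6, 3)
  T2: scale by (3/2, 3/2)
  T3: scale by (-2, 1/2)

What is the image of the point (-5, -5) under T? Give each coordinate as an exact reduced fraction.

T(p) = (-3, -3/2)

T1 translate by (6, 3): (-5, -5) → (1, -2)
T2 scale by (3/2, 3/2): (1, -2) → (3/2, -3)
T3 scale by (-2, 1/2): (3/2, -3) → (-3, -3/2)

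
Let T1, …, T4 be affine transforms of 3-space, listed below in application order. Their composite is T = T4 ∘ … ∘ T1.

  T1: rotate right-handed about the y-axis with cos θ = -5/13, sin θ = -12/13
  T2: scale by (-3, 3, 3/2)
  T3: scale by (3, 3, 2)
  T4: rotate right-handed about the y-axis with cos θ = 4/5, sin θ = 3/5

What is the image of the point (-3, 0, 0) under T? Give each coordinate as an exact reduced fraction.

T1 rotate right-handed about the y-axis with cos θ = -5/13, sin θ = -12/13: (-3, 0, 0) → (15/13, 0, -36/13)
T2 scale by (-3, 3, 3/2): (15/13, 0, -36/13) → (-45/13, 0, -54/13)
T3 scale by (3, 3, 2): (-45/13, 0, -54/13) → (-135/13, 0, -108/13)
T4 rotate right-handed about the y-axis with cos θ = 4/5, sin θ = 3/5: (-135/13, 0, -108/13) → (-864/65, 0, -27/65)

T(p) = (-864/65, 0, -27/65)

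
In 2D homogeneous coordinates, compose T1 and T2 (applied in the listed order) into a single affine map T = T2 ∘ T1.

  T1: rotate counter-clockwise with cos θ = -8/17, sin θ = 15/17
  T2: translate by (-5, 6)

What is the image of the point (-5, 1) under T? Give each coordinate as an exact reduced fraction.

T1 rotate counter-clockwise with cos θ = -8/17, sin θ = 15/17: (-5, 1) → (25/17, -83/17)
T2 translate by (-5, 6): (25/17, -83/17) → (-60/17, 19/17)

T(p) = (-60/17, 19/17)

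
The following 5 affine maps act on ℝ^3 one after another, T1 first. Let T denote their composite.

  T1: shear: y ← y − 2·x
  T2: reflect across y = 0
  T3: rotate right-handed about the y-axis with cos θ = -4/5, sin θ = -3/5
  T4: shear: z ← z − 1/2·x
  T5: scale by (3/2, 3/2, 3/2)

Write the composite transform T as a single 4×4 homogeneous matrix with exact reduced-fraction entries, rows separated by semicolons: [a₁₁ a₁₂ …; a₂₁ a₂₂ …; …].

T1 = [1 0 0 0; -2 1 0 0; 0 0 1 0; 0 0 0 1]
T2·T1 = [1 0 0 0; 2 -1 0 0; 0 0 1 0; 0 0 0 1]
T3·…·T1 = [-4/5 0 -3/5 0; 2 -1 0 0; 3/5 0 -4/5 0; 0 0 0 1]
T4·…·T1 = [-4/5 0 -3/5 0; 2 -1 0 0; 1 0 -1/2 0; 0 0 0 1]
T5·…·T1 = [-6/5 0 -9/10 0; 3 -3/2 0 0; 3/2 0 -3/4 0; 0 0 0 1]

T = [-6/5 0 -9/10 0; 3 -3/2 0 0; 3/2 0 -3/4 0; 0 0 0 1]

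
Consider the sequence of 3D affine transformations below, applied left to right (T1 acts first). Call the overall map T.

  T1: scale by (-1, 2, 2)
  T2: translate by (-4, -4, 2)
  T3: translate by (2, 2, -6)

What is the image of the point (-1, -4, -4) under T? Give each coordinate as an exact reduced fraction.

T(p) = (-1, -10, -12)

T1 scale by (-1, 2, 2): (-1, -4, -4) → (1, -8, -8)
T2 translate by (-4, -4, 2): (1, -8, -8) → (-3, -12, -6)
T3 translate by (2, 2, -6): (-3, -12, -6) → (-1, -10, -12)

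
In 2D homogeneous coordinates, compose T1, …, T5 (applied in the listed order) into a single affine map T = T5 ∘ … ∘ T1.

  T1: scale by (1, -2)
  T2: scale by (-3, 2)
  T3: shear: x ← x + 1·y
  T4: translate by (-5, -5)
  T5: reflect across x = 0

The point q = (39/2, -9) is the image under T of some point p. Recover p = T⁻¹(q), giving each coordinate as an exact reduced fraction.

p = (7/2, 1)

T1 = [1 0 0; 0 -2 0; 0 0 1]
T2·T1 = [-3 0 0; 0 -4 0; 0 0 1]
T3·…·T1 = [-3 -4 0; 0 -4 0; 0 0 1]
T4·…·T1 = [-3 -4 -5; 0 -4 -5; 0 0 1]
T5·…·T1 = [3 4 5; 0 -4 -5; 0 0 1]
det M = -12; M⁻¹ = [1/3 1/3 0; 0 -1/4 -5/4; 0 0 1]
M⁻¹ · (39/2, -9)ᵀ = (7/2, 1)ᵀ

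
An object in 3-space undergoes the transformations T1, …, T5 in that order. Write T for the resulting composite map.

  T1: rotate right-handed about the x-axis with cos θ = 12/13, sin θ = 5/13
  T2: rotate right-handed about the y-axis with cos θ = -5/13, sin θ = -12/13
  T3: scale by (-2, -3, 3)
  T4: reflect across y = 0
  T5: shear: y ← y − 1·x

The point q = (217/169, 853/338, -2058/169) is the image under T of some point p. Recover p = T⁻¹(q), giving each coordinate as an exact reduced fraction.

p = (-7/2, 2, 3/2)

T1 = [1 0 0 0; 0 12/13 -5/13 0; 0 5/13 12/13 0; 0 0 0 1]
T2·T1 = [-5/13 -60/169 -144/169 0; 0 12/13 -5/13 0; 12/13 -25/169 -60/169 0; 0 0 0 1]
T3·…·T1 = [10/13 120/169 288/169 0; 0 -36/13 15/13 0; 36/13 -75/169 -180/169 0; 0 0 0 1]
T4·…·T1 = [10/13 120/169 288/169 0; 0 36/13 -15/13 0; 36/13 -75/169 -180/169 0; 0 0 0 1]
T5·…·T1 = [10/13 120/169 288/169 0; -10/13 348/169 -483/169 0; 36/13 -75/169 -180/169 0; 0 0 0 1]
det M = -18; M⁻¹ = [5/26 0 4/13 0; 82/169 4/13 -25/507 0; 151/507 -5/39 -20/169 0; 0 0 0 1]
M⁻¹ · (217/169, 853/338, -2058/169)ᵀ = (-7/2, 2, 3/2)ᵀ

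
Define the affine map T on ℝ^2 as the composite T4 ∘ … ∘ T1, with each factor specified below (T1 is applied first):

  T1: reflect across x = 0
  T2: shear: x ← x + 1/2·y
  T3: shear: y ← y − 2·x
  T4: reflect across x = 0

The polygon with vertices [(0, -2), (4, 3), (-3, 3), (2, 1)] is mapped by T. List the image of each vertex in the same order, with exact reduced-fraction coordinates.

image vertices: (1, 0), (5/2, 8), (-9/2, -6), (3/2, 4)

T1 reflect across x = 0: (0, -2) → (0, -2); (4, 3) → (-4, 3); (-3, 3) → (3, 3); (2, 1) → (-2, 1)
T2 shear: x ← x + 1/2·y: (0, -2) → (-1, -2); (-4, 3) → (-5/2, 3); (3, 3) → (9/2, 3); (-2, 1) → (-3/2, 1)
T3 shear: y ← y − 2·x: (-1, -2) → (-1, 0); (-5/2, 3) → (-5/2, 8); (9/2, 3) → (9/2, -6); (-3/2, 1) → (-3/2, 4)
T4 reflect across x = 0: (-1, 0) → (1, 0); (-5/2, 8) → (5/2, 8); (9/2, -6) → (-9/2, -6); (-3/2, 4) → (3/2, 4)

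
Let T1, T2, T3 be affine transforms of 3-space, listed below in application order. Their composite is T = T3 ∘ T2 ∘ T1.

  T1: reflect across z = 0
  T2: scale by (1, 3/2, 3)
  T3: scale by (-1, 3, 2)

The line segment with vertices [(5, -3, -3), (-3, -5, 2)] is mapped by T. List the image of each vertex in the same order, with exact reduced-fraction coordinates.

T1 reflect across z = 0: (5, -3, -3) → (5, -3, 3); (-3, -5, 2) → (-3, -5, -2)
T2 scale by (1, 3/2, 3): (5, -3, 3) → (5, -9/2, 9); (-3, -5, -2) → (-3, -15/2, -6)
T3 scale by (-1, 3, 2): (5, -9/2, 9) → (-5, -27/2, 18); (-3, -15/2, -6) → (3, -45/2, -12)

image vertices: (-5, -27/2, 18), (3, -45/2, -12)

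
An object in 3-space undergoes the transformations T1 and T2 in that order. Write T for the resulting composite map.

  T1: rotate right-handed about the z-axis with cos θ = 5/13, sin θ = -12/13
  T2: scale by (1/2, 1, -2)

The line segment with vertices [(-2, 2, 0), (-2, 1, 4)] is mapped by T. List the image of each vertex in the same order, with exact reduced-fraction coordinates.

image vertices: (7/13, 34/13, 0), (1/13, 29/13, -8)

T1 rotate right-handed about the z-axis with cos θ = 5/13, sin θ = -12/13: (-2, 2, 0) → (14/13, 34/13, 0); (-2, 1, 4) → (2/13, 29/13, 4)
T2 scale by (1/2, 1, -2): (14/13, 34/13, 0) → (7/13, 34/13, 0); (2/13, 29/13, 4) → (1/13, 29/13, -8)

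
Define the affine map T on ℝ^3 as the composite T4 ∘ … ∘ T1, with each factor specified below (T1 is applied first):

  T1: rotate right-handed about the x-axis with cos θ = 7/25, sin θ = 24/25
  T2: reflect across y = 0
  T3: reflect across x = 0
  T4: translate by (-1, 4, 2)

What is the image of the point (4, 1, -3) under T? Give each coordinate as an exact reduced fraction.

T1 rotate right-handed about the x-axis with cos θ = 7/25, sin θ = 24/25: (4, 1, -3) → (4, 79/25, 3/25)
T2 reflect across y = 0: (4, 79/25, 3/25) → (4, -79/25, 3/25)
T3 reflect across x = 0: (4, -79/25, 3/25) → (-4, -79/25, 3/25)
T4 translate by (-1, 4, 2): (-4, -79/25, 3/25) → (-5, 21/25, 53/25)

T(p) = (-5, 21/25, 53/25)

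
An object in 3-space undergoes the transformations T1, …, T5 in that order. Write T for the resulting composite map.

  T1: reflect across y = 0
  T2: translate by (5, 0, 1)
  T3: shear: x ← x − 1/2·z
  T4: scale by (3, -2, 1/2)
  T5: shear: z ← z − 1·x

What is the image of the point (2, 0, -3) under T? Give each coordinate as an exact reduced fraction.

T1 reflect across y = 0: (2, 0, -3) → (2, 0, -3)
T2 translate by (5, 0, 1): (2, 0, -3) → (7, 0, -2)
T3 shear: x ← x − 1/2·z: (7, 0, -2) → (8, 0, -2)
T4 scale by (3, -2, 1/2): (8, 0, -2) → (24, 0, -1)
T5 shear: z ← z − 1·x: (24, 0, -1) → (24, 0, -25)

T(p) = (24, 0, -25)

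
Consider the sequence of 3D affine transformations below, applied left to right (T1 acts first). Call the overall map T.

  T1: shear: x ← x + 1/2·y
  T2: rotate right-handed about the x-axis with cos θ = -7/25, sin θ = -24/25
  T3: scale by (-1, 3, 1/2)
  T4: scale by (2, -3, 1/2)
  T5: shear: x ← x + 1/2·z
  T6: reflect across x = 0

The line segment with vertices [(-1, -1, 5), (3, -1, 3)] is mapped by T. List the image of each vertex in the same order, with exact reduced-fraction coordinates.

T1 shear: x ← x + 1/2·y: (-1, -1, 5) → (-3/2, -1, 5); (3, -1, 3) → (5/2, -1, 3)
T2 rotate right-handed about the x-axis with cos θ = -7/25, sin θ = -24/25: (-3/2, -1, 5) → (-3/2, 127/25, -11/25); (5/2, -1, 3) → (5/2, 79/25, 3/25)
T3 scale by (-1, 3, 1/2): (-3/2, 127/25, -11/25) → (3/2, 381/25, -11/50); (5/2, 79/25, 3/25) → (-5/2, 237/25, 3/50)
T4 scale by (2, -3, 1/2): (3/2, 381/25, -11/50) → (3, -1143/25, -11/100); (-5/2, 237/25, 3/50) → (-5, -711/25, 3/100)
T5 shear: x ← x + 1/2·z: (3, -1143/25, -11/100) → (589/200, -1143/25, -11/100); (-5, -711/25, 3/100) → (-997/200, -711/25, 3/100)
T6 reflect across x = 0: (589/200, -1143/25, -11/100) → (-589/200, -1143/25, -11/100); (-997/200, -711/25, 3/100) → (997/200, -711/25, 3/100)

image vertices: (-589/200, -1143/25, -11/100), (997/200, -711/25, 3/100)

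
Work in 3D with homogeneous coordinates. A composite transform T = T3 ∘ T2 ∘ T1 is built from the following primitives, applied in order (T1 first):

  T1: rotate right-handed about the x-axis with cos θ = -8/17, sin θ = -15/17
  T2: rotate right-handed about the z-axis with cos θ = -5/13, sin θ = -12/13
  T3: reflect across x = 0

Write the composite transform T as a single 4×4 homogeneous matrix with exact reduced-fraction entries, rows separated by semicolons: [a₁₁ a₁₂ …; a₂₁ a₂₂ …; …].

T = [5/13 96/221 -180/221 0; -12/13 40/221 -75/221 0; 0 -15/17 -8/17 0; 0 0 0 1]

T1 = [1 0 0 0; 0 -8/17 15/17 0; 0 -15/17 -8/17 0; 0 0 0 1]
T2·T1 = [-5/13 -96/221 180/221 0; -12/13 40/221 -75/221 0; 0 -15/17 -8/17 0; 0 0 0 1]
T3·…·T1 = [5/13 96/221 -180/221 0; -12/13 40/221 -75/221 0; 0 -15/17 -8/17 0; 0 0 0 1]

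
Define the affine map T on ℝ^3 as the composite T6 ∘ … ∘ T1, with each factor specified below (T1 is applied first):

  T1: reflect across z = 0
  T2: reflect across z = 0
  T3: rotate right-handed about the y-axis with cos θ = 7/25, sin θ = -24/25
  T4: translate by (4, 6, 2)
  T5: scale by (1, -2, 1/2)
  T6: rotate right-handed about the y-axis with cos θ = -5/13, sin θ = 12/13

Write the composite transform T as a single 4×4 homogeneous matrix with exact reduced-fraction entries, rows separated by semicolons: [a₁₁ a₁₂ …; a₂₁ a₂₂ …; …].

T1 = [1 0 0 0; 0 1 0 0; 0 0 -1 0; 0 0 0 1]
T2·T1 = [1 0 0 0; 0 1 0 0; 0 0 1 0; 0 0 0 1]
T3·…·T1 = [7/25 0 -24/25 0; 0 1 0 0; 24/25 0 7/25 0; 0 0 0 1]
T4·…·T1 = [7/25 0 -24/25 4; 0 1 0 6; 24/25 0 7/25 2; 0 0 0 1]
T5·…·T1 = [7/25 0 -24/25 4; 0 -2 0 -12; 12/25 0 7/50 1; 0 0 0 1]
T6·…·T1 = [109/325 0 162/325 -8/13; 0 -2 0 -12; -144/325 0 541/650 -53/13; 0 0 0 1]

T = [109/325 0 162/325 -8/13; 0 -2 0 -12; -144/325 0 541/650 -53/13; 0 0 0 1]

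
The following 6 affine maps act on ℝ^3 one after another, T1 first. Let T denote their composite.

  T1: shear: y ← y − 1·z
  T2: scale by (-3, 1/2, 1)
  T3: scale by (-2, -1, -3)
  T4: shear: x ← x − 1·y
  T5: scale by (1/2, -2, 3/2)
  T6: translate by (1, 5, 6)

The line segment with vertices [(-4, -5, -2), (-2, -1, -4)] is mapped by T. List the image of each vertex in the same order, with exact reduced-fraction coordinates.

T1 shear: y ← y − 1·z: (-4, -5, -2) → (-4, -3, -2); (-2, -1, -4) → (-2, 3, -4)
T2 scale by (-3, 1/2, 1): (-4, -3, -2) → (12, -3/2, -2); (-2, 3, -4) → (6, 3/2, -4)
T3 scale by (-2, -1, -3): (12, -3/2, -2) → (-24, 3/2, 6); (6, 3/2, -4) → (-12, -3/2, 12)
T4 shear: x ← x − 1·y: (-24, 3/2, 6) → (-51/2, 3/2, 6); (-12, -3/2, 12) → (-21/2, -3/2, 12)
T5 scale by (1/2, -2, 3/2): (-51/2, 3/2, 6) → (-51/4, -3, 9); (-21/2, -3/2, 12) → (-21/4, 3, 18)
T6 translate by (1, 5, 6): (-51/4, -3, 9) → (-47/4, 2, 15); (-21/4, 3, 18) → (-17/4, 8, 24)

image vertices: (-47/4, 2, 15), (-17/4, 8, 24)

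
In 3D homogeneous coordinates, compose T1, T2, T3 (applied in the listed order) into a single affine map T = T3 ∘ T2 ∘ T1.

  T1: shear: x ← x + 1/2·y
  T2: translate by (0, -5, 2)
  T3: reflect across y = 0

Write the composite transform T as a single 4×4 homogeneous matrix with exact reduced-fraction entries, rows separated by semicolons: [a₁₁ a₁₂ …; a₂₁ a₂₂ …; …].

T1 = [1 1/2 0 0; 0 1 0 0; 0 0 1 0; 0 0 0 1]
T2·T1 = [1 1/2 0 0; 0 1 0 -5; 0 0 1 2; 0 0 0 1]
T3·…·T1 = [1 1/2 0 0; 0 -1 0 5; 0 0 1 2; 0 0 0 1]

T = [1 1/2 0 0; 0 -1 0 5; 0 0 1 2; 0 0 0 1]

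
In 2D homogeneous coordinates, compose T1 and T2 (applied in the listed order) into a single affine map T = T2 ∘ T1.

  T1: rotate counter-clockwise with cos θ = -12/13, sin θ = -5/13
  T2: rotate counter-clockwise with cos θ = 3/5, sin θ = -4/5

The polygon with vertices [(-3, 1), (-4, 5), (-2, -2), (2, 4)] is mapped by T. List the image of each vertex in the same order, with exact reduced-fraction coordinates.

T1 rotate counter-clockwise with cos θ = -12/13, sin θ = -5/13: (-3, 1) → (41/13, 3/13); (-4, 5) → (73/13, -40/13); (-2, -2) → (14/13, 34/13); (2, 4) → (-4/13, -58/13)
T2 rotate counter-clockwise with cos θ = 3/5, sin θ = -4/5: (41/13, 3/13) → (27/13, -31/13); (73/13, -40/13) → (59/65, -412/65); (14/13, 34/13) → (178/65, 46/65); (-4/13, -58/13) → (-244/65, -158/65)

image vertices: (27/13, -31/13), (59/65, -412/65), (178/65, 46/65), (-244/65, -158/65)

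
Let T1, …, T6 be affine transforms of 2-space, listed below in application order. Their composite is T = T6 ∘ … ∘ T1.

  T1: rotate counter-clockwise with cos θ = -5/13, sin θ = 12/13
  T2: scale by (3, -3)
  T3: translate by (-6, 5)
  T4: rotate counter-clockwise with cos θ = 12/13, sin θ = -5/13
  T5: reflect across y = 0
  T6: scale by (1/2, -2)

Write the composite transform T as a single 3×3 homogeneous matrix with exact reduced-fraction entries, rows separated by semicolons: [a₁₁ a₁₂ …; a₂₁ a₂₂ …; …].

T = [-180/169 -357/338 -47/26; -714/169 720/169 180/13; 0 0 1]

T1 = [-5/13 -12/13 0; 12/13 -5/13 0; 0 0 1]
T2·T1 = [-15/13 -36/13 0; -36/13 15/13 0; 0 0 1]
T3·…·T1 = [-15/13 -36/13 -6; -36/13 15/13 5; 0 0 1]
T4·…·T1 = [-360/169 -357/169 -47/13; -357/169 360/169 90/13; 0 0 1]
T5·…·T1 = [-360/169 -357/169 -47/13; 357/169 -360/169 -90/13; 0 0 1]
T6·…·T1 = [-180/169 -357/338 -47/26; -714/169 720/169 180/13; 0 0 1]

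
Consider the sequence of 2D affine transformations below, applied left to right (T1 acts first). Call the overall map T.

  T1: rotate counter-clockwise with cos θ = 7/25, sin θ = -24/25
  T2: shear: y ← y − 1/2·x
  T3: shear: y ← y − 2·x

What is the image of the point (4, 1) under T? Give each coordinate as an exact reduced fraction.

T(p) = (52/25, -219/25)

T1 rotate counter-clockwise with cos θ = 7/25, sin θ = -24/25: (4, 1) → (52/25, -89/25)
T2 shear: y ← y − 1/2·x: (52/25, -89/25) → (52/25, -23/5)
T3 shear: y ← y − 2·x: (52/25, -23/5) → (52/25, -219/25)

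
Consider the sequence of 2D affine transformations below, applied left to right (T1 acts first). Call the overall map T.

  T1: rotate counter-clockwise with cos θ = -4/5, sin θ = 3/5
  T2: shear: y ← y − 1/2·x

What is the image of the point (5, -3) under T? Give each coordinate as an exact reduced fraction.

T(p) = (-11/5, 13/2)

T1 rotate counter-clockwise with cos θ = -4/5, sin θ = 3/5: (5, -3) → (-11/5, 27/5)
T2 shear: y ← y − 1/2·x: (-11/5, 27/5) → (-11/5, 13/2)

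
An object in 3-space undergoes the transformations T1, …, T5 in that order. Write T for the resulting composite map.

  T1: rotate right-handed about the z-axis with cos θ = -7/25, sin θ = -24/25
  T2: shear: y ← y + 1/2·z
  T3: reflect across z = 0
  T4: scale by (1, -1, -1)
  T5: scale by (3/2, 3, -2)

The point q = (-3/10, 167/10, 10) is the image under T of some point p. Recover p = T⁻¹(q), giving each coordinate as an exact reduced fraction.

T1 = [-7/25 24/25 0 0; -24/25 -7/25 0 0; 0 0 1 0; 0 0 0 1]
T2·T1 = [-7/25 24/25 0 0; -24/25 -7/25 1/2 0; 0 0 1 0; 0 0 0 1]
T3·…·T1 = [-7/25 24/25 0 0; -24/25 -7/25 1/2 0; 0 0 -1 0; 0 0 0 1]
T4·…·T1 = [-7/25 24/25 0 0; 24/25 7/25 -1/2 0; 0 0 1 0; 0 0 0 1]
T5·…·T1 = [-21/50 36/25 0 0; 72/25 21/25 -3/2 0; 0 0 -2 0; 0 0 0 1]
det M = 9; M⁻¹ = [-14/75 8/25 -6/25 0; 16/25 7/75 -7/100 0; 0 0 -1/2 0; 0 0 0 1]
M⁻¹ · (-3/10, 167/10, 10)ᵀ = (3, 2/3, -5)ᵀ

p = (3, 2/3, -5)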